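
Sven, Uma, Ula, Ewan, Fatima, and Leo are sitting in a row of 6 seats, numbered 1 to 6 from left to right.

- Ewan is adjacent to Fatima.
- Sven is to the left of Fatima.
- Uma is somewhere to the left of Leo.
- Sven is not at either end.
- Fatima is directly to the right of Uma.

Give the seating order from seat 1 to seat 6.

From clues 1–2: Sven is in {1,2,3,4}.
From clues 1–4: Sven is in {2,3,4}.
From clues 1–5: Ula → seat 1, Sven → seat 2, Uma → seat 3, Fatima → seat 4, Ewan → seat 5, Leo → seat 6.

Ula, Sven, Uma, Fatima, Ewan, Leo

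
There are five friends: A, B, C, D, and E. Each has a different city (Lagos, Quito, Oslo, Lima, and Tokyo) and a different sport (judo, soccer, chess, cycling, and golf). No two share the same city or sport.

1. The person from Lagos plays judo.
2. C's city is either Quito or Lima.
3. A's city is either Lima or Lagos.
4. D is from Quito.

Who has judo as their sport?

A

With clues 1–2, C is impossible for the one with sport judo.
With clues 1–4, B, D, and E are impossible for the one with sport judo.
That leaves A.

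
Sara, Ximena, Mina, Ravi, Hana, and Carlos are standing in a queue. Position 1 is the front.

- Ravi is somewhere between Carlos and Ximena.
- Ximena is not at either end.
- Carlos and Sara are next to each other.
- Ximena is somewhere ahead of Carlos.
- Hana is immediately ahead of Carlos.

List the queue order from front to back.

From clue 1: Ravi is in {2,3,4,5}.
From clues 1–2: Ximena is in {2,3,4,5}.
From clues 1–3: Ravi is in {3,4}.
From clues 1–4: Ximena is in {2,3}.
From clues 1–5: Mina → position 1, Ximena → position 2, Ravi → position 3, Hana → position 4, Carlos → position 5, Sara → position 6.

Mina, Ximena, Ravi, Hana, Carlos, Sara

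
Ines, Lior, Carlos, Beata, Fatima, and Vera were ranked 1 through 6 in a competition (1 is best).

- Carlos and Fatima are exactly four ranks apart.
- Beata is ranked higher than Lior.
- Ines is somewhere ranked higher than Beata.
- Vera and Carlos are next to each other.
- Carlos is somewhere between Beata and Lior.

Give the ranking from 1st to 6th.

Fatima, Ines, Beata, Vera, Carlos, Lior

From clue 1: Carlos is in {1,2,5,6}.
From clues 1–2: Lior is in {3,4,5,6}.
From clues 1–3: Beata is in {3,4}.
From clues 1–5: Fatima → rank 1, Ines → rank 2, Beata → rank 3, Vera → rank 4, Carlos → rank 5, Lior → rank 6.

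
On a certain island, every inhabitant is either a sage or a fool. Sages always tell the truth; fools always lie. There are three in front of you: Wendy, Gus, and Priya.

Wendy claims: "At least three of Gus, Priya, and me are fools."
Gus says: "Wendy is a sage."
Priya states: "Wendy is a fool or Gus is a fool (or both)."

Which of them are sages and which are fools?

Wendy: fool, Gus: fool, Priya: sage

Consider Wendy. Suppose Wendy is a sage.
Then Wendy's own statement would have to be true, but it can't be — contradiction.
So Wendy is a fool.
With that fixed, Gus's statement is false, so Gus is a fool.
With that fixed, Priya's statement is true, so Priya is a sage.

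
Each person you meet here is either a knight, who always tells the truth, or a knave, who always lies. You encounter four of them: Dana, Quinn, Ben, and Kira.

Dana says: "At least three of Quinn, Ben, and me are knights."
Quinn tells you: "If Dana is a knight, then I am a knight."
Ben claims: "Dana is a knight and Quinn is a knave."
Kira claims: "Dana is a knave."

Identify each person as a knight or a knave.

Consider Dana. Suppose Dana is a knight.
Then no assignment of the remaining roles makes every statement match its speaker's type — contradiction.
So Dana is a knave.
With that fixed, Quinn's statement is true, so Quinn is a knight.
With that fixed, Ben's statement is false, so Ben is a knave.
With that fixed, Kira's statement is true, so Kira is a knight.

Dana: knave, Quinn: knight, Ben: knave, Kira: knight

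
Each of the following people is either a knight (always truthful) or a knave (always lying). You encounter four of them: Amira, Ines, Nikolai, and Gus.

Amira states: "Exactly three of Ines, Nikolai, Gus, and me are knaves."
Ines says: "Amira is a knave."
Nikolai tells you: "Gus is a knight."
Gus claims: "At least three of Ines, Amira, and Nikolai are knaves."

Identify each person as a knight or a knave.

Amira: knight, Ines: knave, Nikolai: knave, Gus: knave

Consider Amira. Suppose Amira is a knave.
Then no assignment of the remaining roles makes every statement match its speaker's type — contradiction.
So Amira is a knight.
With that fixed, Ines's statement is false, so Ines is a knave.
With that fixed, Gus's statement is false, so Gus is a knave.
With that fixed, Nikolai's statement is false, so Nikolai is a knave.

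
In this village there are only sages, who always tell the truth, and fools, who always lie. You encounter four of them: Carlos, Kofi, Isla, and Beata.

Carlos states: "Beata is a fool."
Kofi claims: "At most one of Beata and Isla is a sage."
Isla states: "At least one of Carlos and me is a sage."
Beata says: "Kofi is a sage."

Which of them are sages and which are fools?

Consider Carlos. Suppose Carlos is a sage.
Then no assignment of the remaining roles makes every statement match its speaker's type — contradiction.
So Carlos is a fool.
Consider Kofi. Suppose Kofi is a fool.
Then no assignment of the remaining roles makes every statement match its speaker's type — contradiction.
So Kofi is a sage.
With that fixed, Beata's statement is true, so Beata is a sage.
Consider Isla. Suppose Isla is a sage.
Then Kofi's statement comes out false, contradicting Kofi being a sage.
So Isla is a fool.

Carlos: fool, Kofi: sage, Isla: fool, Beata: sage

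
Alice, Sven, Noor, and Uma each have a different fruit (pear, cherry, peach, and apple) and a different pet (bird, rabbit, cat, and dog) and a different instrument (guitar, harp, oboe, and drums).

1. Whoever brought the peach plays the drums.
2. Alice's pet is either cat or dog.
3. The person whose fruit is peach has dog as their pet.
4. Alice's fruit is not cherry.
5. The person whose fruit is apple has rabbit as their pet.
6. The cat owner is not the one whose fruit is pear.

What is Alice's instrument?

drums

With clues 1–6, guitar, harp, and oboe are impossible for Alice's instrument.
That leaves drums.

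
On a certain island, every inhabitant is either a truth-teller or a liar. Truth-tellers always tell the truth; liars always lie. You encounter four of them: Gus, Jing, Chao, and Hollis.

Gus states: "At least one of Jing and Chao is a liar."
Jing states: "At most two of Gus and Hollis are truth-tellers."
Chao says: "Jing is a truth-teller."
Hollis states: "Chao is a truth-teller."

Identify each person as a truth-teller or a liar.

Regardless of anyone's role, Jing's statement is true, so Jing is a truth-teller.
With that fixed, Chao's statement is true, so Chao is a truth-teller.
With that fixed, Hollis's statement is true, so Hollis is a truth-teller.
With that fixed, Gus's statement is false, so Gus is a liar.

Gus: liar, Jing: truth-teller, Chao: truth-teller, Hollis: truth-teller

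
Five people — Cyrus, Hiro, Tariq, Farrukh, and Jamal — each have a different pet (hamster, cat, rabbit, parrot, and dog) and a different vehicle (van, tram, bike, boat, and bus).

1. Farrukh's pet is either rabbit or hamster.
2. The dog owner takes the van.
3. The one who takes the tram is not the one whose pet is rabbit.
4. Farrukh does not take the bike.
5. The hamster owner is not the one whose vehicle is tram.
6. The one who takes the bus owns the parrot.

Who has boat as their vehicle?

With clues 1–6, Cyrus, Hiro, Jamal, and Tariq are impossible for the one with vehicle boat.
That leaves Farrukh.

Farrukh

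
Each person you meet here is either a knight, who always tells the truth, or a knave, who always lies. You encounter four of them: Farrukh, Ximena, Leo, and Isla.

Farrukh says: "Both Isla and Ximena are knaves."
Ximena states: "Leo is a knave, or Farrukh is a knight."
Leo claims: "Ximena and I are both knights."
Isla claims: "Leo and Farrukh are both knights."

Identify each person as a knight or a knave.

Consider Farrukh. Suppose Farrukh is a knight.
Then no assignment of the remaining roles makes every statement match its speaker's type — contradiction.
So Farrukh is a knave.
With that fixed, Isla's statement is false, so Isla is a knave.
Consider Ximena. Suppose Ximena is a knave.
Then Farrukh's statement comes out true, contradicting Farrukh being a knave.
So Ximena is a knight.
Consider Leo. Suppose Leo is a knight.
Then Ximena's statement comes out false, contradicting Ximena being a knight.
So Leo is a knave.

Farrukh: knave, Ximena: knight, Leo: knave, Isla: knave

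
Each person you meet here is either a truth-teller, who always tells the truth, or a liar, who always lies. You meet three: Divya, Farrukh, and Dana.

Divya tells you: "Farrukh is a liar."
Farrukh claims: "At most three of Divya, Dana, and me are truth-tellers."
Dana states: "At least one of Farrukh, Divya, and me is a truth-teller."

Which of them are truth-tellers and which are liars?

Regardless of anyone's role, Farrukh's statement is true, so Farrukh is a truth-teller.
With that fixed, Dana's statement is true, so Dana is a truth-teller.
With that fixed, Divya's statement is false, so Divya is a liar.

Divya: liar, Farrukh: truth-teller, Dana: truth-teller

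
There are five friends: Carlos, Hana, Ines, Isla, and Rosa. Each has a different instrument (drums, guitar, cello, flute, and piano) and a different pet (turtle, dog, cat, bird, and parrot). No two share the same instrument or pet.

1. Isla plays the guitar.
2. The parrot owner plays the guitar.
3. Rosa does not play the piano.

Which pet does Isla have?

With clues 1–2, bird, cat, dog, and turtle are impossible for Isla's pet.
That leaves parrot.

parrot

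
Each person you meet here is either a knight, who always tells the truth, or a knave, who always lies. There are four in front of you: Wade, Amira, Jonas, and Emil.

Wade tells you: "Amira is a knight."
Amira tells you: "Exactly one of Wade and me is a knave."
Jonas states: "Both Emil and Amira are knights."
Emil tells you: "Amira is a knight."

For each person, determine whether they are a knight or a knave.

Consider Wade. Suppose Wade is a knight.
Then whichever role Amira has, Amira's statement has the wrong truth value — contradiction.
So Wade is a knave.
Consider Amira. Suppose Amira is a knight.
Then Wade's statement comes out true, contradicting Wade being a knave.
So Amira is a knave.
With that fixed, Jonas's statement is false, so Jonas is a knave.
With that fixed, Emil's statement is false, so Emil is a knave.

Wade: knave, Amira: knave, Jonas: knave, Emil: knave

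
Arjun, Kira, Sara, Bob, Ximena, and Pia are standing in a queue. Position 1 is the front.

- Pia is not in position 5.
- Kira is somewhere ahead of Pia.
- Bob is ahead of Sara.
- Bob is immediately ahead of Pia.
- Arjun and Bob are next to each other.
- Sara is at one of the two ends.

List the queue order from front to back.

Kira, Arjun, Bob, Pia, Ximena, Sara

From clue 1: Pia is in {1,2,3,4,6}.
From clues 1–2: Pia is in {2,3,4,6}.
From clues 1–4: Kira is in {1,2}.
From clues 1–5: Kira → position 1, Arjun → position 2, Bob → position 3, Pia → position 4.
From clues 1–6: Ximena → position 5, Sara → position 6.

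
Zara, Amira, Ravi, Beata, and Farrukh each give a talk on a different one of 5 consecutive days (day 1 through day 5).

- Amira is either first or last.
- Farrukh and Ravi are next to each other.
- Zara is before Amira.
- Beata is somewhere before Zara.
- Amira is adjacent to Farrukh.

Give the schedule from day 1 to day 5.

From clue 1: Amira is in {1,5}.
From clues 1–3: Amira → day 5.
From clues 1–4: Zara is in {2,4}.
From clues 1–5: Beata → day 1, Zara → day 2, Ravi → day 3, Farrukh → day 4.

Beata, Zara, Ravi, Farrukh, Amira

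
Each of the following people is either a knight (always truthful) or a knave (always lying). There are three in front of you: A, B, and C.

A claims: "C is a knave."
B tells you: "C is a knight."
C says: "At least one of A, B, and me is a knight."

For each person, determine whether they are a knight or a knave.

A: knave, B: knight, C: knight

Consider A. Suppose A is a knight.
Then no assignment of the remaining roles makes every statement match its speaker's type — contradiction.
So A is a knave.
Consider B. Suppose B is a knave.
Then no assignment of the remaining roles makes every statement match its speaker's type — contradiction.
So B is a knight.
With that fixed, C's statement is true, so C is a knight.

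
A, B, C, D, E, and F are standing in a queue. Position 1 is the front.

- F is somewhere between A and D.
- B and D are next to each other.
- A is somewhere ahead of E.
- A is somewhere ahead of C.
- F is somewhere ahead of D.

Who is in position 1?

A

With clue 1, F is ruled out for position 1.
With clues 1–3, E is ruled out for position 1.
With clues 1–4, C is ruled out for position 1.
With clues 1–5, B and D are ruled out for position 1.
So position 1 is A.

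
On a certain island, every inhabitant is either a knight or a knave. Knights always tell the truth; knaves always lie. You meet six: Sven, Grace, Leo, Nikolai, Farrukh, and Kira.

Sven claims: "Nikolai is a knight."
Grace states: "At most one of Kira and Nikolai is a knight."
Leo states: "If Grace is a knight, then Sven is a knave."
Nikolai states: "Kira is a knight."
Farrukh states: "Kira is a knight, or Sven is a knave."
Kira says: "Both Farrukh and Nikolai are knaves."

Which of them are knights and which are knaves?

Sven: knave, Grace: knight, Leo: knight, Nikolai: knave, Farrukh: knight, Kira: knave

Consider Sven. Suppose Sven is a knight.
Then no assignment of the remaining roles makes every statement match its speaker's type — contradiction.
So Sven is a knave.
With that fixed, Leo's statement is true, so Leo is a knight.
With that fixed, Farrukh's statement is true, so Farrukh is a knight.
With that fixed, Kira's statement is false, so Kira is a knave.
With that fixed, Grace's statement is true, so Grace is a knight.
With that fixed, Nikolai's statement is false, so Nikolai is a knave.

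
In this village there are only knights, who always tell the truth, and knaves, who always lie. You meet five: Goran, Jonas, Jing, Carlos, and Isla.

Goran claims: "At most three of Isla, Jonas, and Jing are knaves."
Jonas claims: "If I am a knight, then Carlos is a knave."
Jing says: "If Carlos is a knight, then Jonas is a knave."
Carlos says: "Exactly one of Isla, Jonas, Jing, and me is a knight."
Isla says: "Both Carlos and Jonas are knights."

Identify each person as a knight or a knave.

Regardless of anyone's role, Goran's statement is true, so Goran is a knight.
Consider Jonas. Suppose Jonas is a knave.
Then Jonas's own statement would have to be false, but it can't be — contradiction.
So Jonas is a knight.
Consider Jing. Suppose Jing is a knave.
Then no assignment of the remaining roles makes every statement match its speaker's type — contradiction.
So Jing is a knight.
With that fixed, Carlos's statement is false, so Carlos is a knave.
With that fixed, Isla's statement is false, so Isla is a knave.

Goran: knight, Jonas: knight, Jing: knight, Carlos: knave, Isla: knave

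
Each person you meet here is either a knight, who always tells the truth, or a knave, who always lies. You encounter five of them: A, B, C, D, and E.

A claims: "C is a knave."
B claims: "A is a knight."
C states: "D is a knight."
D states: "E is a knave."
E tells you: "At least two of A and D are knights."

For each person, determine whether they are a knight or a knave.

A: knave, B: knave, C: knight, D: knight, E: knave

Consider A. Suppose A is a knight.
Then no assignment of the remaining roles makes every statement match its speaker's type — contradiction.
So A is a knave.
With that fixed, B's statement is false, so B is a knave.
With that fixed, E's statement is false, so E is a knave.
With that fixed, D's statement is true, so D is a knight.
With that fixed, C's statement is true, so C is a knight.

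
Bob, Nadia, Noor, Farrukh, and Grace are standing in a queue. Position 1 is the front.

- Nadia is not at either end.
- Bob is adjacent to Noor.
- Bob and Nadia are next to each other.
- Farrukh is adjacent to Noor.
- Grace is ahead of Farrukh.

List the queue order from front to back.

Grace, Nadia, Bob, Noor, Farrukh

From clue 1: Nadia is in {2,3,4}.
From clues 1–3: Bob is in {2,3,4}.
From clues 1–4: Bob → position 3.
From clues 1–5: Grace → position 1, Nadia → position 2, Noor → position 4, Farrukh → position 5.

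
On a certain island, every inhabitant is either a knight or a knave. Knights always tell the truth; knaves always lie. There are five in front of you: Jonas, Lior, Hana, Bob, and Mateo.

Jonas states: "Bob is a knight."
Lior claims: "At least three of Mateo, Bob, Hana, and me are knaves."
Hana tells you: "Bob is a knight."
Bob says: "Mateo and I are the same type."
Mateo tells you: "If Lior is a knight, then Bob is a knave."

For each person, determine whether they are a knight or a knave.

Consider Jonas. Suppose Jonas is a knave.
Then no assignment of the remaining roles makes every statement match its speaker's type — contradiction.
So Jonas is a knight.
Consider Lior. Suppose Lior is a knight.
Then no assignment of the remaining roles makes every statement match its speaker's type — contradiction.
So Lior is a knave.
With that fixed, Mateo's statement is true, so Mateo is a knight.
Consider Hana. Suppose Hana is a knave.
Then no assignment of the remaining roles makes every statement match its speaker's type — contradiction.
So Hana is a knight.
Consider Bob. Suppose Bob is a knave.
Then Jonas's statement comes out false, contradicting Jonas being a knight.
So Bob is a knight.

Jonas: knight, Lior: knave, Hana: knight, Bob: knight, Mateo: knight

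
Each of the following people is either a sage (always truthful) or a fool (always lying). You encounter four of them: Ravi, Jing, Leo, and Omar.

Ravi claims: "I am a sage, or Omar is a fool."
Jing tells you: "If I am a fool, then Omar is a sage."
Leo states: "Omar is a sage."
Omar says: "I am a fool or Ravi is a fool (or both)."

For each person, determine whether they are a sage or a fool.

Ravi: fool, Jing: sage, Leo: sage, Omar: sage

Consider Ravi. Suppose Ravi is a sage.
Then whichever role Omar has, Omar's statement has the wrong truth value — contradiction.
So Ravi is a fool.
With that fixed, Omar's statement is true, so Omar is a sage.
With that fixed, Jing's statement is true, so Jing is a sage.
With that fixed, Leo's statement is true, so Leo is a sage.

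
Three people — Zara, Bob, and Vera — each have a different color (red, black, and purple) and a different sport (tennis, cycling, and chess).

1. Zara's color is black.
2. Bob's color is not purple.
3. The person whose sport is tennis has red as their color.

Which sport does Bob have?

tennis

With clues 1–3, chess and cycling are impossible for Bob's sport.
That leaves tennis.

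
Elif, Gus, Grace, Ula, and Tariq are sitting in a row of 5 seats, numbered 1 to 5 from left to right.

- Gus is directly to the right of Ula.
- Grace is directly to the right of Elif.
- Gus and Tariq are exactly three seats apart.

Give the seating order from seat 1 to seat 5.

Ula, Gus, Elif, Grace, Tariq

From clue 1: Gus is in {2,3,4,5}.
From clues 1–2: Tariq is in {1,3,5}.
From clues 1–3: Ula → seat 1, Gus → seat 2, Elif → seat 3, Grace → seat 4, Tariq → seat 5.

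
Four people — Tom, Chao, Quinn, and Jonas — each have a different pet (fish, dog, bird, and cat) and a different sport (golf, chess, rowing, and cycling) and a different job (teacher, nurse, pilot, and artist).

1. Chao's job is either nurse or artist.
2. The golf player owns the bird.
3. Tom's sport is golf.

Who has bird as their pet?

Tom

With clues 1–3, Chao, Jonas, and Quinn are impossible for the one with pet bird.
That leaves Tom.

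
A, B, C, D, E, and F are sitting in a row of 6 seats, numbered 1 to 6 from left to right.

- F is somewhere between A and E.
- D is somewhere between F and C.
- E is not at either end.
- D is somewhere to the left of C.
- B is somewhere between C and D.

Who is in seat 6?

With clue 1, F is ruled out for seat 6.
With clues 1–2, D is ruled out for seat 6.
With clues 1–3, E is ruled out for seat 6.
With clues 1–5, A and B are ruled out for seat 6.
So seat 6 is C.

C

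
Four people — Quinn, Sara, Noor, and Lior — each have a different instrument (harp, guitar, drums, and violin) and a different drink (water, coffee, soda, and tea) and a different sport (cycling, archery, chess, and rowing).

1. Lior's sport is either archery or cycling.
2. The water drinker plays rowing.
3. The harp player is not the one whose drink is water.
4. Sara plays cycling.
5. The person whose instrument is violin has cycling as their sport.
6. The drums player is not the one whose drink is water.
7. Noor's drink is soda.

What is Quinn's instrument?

guitar

With clues 1–5, violin is impossible for Quinn's instrument.
With clues 1–7, drums and harp are impossible for Quinn's instrument.
That leaves guitar.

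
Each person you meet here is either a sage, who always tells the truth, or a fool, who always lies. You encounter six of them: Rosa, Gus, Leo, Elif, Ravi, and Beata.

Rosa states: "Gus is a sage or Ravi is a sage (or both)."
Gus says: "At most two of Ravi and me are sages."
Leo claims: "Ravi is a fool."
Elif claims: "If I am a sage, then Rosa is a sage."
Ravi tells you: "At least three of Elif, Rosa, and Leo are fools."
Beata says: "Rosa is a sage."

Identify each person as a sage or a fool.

Regardless of anyone's role, Gus's statement is true, so Gus is a sage.
With that fixed, Rosa's statement is true, so Rosa is a sage.
With that fixed, Elif's statement is true, so Elif is a sage.
With that fixed, Ravi's statement is false, so Ravi is a fool.
With that fixed, Beata's statement is true, so Beata is a sage.
With that fixed, Leo's statement is true, so Leo is a sage.

Rosa: sage, Gus: sage, Leo: sage, Elif: sage, Ravi: fool, Beata: sage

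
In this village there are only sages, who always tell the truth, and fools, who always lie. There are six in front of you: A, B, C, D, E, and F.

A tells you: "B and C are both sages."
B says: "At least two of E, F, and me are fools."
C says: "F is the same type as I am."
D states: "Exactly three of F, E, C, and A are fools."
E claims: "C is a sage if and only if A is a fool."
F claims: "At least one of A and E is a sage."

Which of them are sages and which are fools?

Consider A. Suppose A is a sage.
Then no assignment of the remaining roles makes every statement match its speaker's type — contradiction.
So A is a fool.
Consider B. Suppose B is a sage.
Then no assignment of the remaining roles makes every statement match its speaker's type — contradiction.
So B is a fool.
Consider C. Suppose C is a fool.
Then no assignment of the remaining roles makes every statement match its speaker's type — contradiction.
So C is a sage.
With that fixed, E's statement is true, so E is a sage.
With that fixed, F's statement is true, so F is a sage.
With that fixed, D's statement is false, so D is a fool.

A: fool, B: fool, C: sage, D: fool, E: sage, F: sage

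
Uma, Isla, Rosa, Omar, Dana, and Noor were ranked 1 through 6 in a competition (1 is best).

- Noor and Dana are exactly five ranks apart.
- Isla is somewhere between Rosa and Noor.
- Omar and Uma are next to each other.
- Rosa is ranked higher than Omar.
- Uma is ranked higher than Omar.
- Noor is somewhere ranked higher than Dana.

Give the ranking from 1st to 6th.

From clue 1: Dana is in {1,6}.
From clues 1–4: Rosa is in {2,3}.
From clues 1–5: Uma is in {3,4}.
From clues 1–6: Noor → rank 1, Isla → rank 2, Rosa → rank 3, Uma → rank 4, Omar → rank 5, Dana → rank 6.

Noor, Isla, Rosa, Uma, Omar, Dana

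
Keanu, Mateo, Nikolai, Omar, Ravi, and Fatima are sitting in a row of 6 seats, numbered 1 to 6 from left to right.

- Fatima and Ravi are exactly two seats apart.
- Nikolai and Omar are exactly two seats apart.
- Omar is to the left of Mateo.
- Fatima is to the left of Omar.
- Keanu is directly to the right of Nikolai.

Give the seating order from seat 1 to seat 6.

From clues 1–2: Keanu is in {1,2,5,6}.
From clues 1–3: Mateo is in {2,5,6}.
From clues 1–4: Mateo is in {5,6}.
From clues 1–5: Fatima → seat 1, Omar → seat 2, Ravi → seat 3, Nikolai → seat 4, Keanu → seat 5, Mateo → seat 6.

Fatima, Omar, Ravi, Nikolai, Keanu, Mateo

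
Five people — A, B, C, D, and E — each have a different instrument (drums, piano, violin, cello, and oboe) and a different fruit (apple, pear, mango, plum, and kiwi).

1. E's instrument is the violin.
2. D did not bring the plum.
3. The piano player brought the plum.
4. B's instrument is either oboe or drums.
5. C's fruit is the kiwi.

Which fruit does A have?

With clues 1–5, apple, kiwi, mango, and pear are impossible for A's fruit.
That leaves plum.

plum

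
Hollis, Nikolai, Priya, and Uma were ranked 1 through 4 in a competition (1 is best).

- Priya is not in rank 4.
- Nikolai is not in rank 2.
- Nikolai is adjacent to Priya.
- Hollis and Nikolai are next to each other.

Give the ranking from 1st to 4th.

Uma, Priya, Nikolai, Hollis

From clue 1: Priya is in {1,2,3}.
From clues 1–2: Nikolai is in {1,3,4}.
From clues 1–3: Priya is in {2,3}.
From clues 1–4: Uma → rank 1, Priya → rank 2, Nikolai → rank 3, Hollis → rank 4.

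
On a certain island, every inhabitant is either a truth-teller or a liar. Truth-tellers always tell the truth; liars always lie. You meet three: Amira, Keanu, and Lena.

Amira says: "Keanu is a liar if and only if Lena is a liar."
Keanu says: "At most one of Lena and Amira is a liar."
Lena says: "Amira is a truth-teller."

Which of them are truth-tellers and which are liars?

Consider Amira. Suppose Amira is a liar.
Then no assignment of the remaining roles makes every statement match its speaker's type — contradiction.
So Amira is a truth-teller.
With that fixed, Keanu's statement is true, so Keanu is a truth-teller.
With that fixed, Lena's statement is true, so Lena is a truth-teller.

Amira: truth-teller, Keanu: truth-teller, Lena: truth-teller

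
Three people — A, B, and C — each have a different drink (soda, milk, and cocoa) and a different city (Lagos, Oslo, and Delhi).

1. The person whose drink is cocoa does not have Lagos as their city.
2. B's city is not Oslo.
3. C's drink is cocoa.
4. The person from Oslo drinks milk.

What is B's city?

With clues 1–2, Oslo is impossible for B's city.
With clues 1–4, Delhi is impossible for B's city.
That leaves Lagos.

Lagos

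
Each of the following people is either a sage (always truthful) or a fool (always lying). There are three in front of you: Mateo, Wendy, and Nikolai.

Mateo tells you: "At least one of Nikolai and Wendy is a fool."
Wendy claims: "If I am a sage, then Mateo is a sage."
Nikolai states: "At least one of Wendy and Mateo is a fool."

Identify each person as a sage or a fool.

Mateo: sage, Wendy: sage, Nikolai: fool

Consider Mateo. Suppose Mateo is a fool.
Then whichever role Wendy has, Wendy's statement has the wrong truth value — contradiction.
So Mateo is a sage.
With that fixed, Wendy's statement is true, so Wendy is a sage.
With that fixed, Nikolai's statement is false, so Nikolai is a fool.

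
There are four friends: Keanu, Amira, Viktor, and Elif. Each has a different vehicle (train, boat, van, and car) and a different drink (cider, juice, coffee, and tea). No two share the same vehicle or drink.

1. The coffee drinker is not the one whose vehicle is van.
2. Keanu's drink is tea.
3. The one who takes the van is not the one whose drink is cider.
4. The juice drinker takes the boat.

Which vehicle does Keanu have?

With clues 1–4, boat, car, and train are impossible for Keanu's vehicle.
That leaves van.

van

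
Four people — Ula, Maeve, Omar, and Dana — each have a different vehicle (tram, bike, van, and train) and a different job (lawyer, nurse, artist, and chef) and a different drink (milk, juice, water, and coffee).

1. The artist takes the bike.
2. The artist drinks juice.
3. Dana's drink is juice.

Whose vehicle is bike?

With clues 1–3, Maeve, Omar, and Ula are impossible for the one with vehicle bike.
That leaves Dana.

Dana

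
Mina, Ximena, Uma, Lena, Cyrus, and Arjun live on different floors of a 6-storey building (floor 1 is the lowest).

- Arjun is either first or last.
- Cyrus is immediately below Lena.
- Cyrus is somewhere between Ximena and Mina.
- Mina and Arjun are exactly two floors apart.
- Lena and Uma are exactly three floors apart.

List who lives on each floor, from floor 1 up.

From clue 1: Arjun is in {1,6}.
From clues 1–4: Mina is in {3,4}.
From clues 1–5: Arjun → floor 1, Uma → floor 2, Mina → floor 3, Cyrus → floor 4, Lena → floor 5, Ximena → floor 6.

Arjun, Uma, Mina, Cyrus, Lena, Ximena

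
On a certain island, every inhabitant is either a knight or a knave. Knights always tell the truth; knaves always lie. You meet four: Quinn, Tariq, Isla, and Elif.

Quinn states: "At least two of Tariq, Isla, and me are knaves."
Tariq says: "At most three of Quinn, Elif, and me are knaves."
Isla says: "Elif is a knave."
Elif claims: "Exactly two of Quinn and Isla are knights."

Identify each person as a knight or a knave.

Regardless of anyone's role, Tariq's statement is true, so Tariq is a knight.
Consider Quinn. Suppose Quinn is a knight.
Then Quinn's own statement would have to be true, but it can't be — contradiction.
So Quinn is a knave.
With that fixed, Elif's statement is false, so Elif is a knave.
With that fixed, Isla's statement is true, so Isla is a knight.

Quinn: knave, Tariq: knight, Isla: knight, Elif: knave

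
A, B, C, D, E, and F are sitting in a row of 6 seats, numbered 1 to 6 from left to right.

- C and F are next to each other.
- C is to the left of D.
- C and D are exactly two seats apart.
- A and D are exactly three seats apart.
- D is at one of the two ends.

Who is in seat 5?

With clues 1–3, C is ruled out for seat 5.
With clues 1–4, A is ruled out for seat 5.
With clues 1–5, B, D, and E are ruled out for seat 5.
So seat 5 is F.

F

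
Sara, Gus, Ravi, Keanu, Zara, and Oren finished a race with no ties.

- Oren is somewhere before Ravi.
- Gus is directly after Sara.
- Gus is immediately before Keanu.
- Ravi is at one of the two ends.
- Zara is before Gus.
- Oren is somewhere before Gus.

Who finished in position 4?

Gus

With clues 1–3, Ravi is ruled out for place 4.
With clues 1–4, Sara is ruled out for place 4.
With clues 1–5, Oren and Zara are ruled out for place 4.
With clues 1–6, Keanu is ruled out for place 4.
So place 4 is Gus.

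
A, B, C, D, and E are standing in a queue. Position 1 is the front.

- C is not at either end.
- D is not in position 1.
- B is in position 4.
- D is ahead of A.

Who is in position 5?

A

With clue 1, C is ruled out for position 5.
With clues 1–3, B is ruled out for position 5.
With clues 1–4, D and E are ruled out for position 5.
So position 5 is A.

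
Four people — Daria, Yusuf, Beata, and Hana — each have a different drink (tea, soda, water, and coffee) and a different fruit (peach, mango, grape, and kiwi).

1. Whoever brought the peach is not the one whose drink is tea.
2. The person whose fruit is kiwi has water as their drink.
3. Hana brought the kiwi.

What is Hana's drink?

With clues 1–3, coffee, soda, and tea are impossible for Hana's drink.
That leaves water.

water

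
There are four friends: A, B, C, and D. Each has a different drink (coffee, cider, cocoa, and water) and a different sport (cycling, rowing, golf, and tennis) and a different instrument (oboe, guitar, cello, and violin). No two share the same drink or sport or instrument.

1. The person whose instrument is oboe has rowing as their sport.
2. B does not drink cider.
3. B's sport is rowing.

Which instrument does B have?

oboe

With clues 1–3, cello, guitar, and violin are impossible for B's instrument.
That leaves oboe.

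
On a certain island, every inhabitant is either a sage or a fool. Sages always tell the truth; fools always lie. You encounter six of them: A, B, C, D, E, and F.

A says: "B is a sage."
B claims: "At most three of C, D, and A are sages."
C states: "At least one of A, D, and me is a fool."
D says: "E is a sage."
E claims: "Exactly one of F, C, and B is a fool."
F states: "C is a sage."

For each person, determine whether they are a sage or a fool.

A: sage, B: sage, C: sage, D: fool, E: fool, F: sage

Regardless of anyone's role, B's statement is true, so B is a sage.
With that fixed, A's statement is true, so A is a sage.
Consider C. Suppose C is a fool.
Then C's own statement would have to be false, but it can't be — contradiction.
So C is a sage.
With that fixed, F's statement is true, so F is a sage.
With that fixed, E's statement is false, so E is a fool.
With that fixed, D's statement is false, so D is a fool.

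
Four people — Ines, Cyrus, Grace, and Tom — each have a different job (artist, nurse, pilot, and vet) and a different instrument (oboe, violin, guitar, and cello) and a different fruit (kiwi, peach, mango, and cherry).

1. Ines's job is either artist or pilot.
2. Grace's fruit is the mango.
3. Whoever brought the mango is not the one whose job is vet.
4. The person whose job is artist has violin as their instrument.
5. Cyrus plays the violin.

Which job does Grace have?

With clues 1–3, vet is impossible for Grace's job.
With clues 1–5, artist and pilot are impossible for Grace's job.
That leaves nurse.

nurse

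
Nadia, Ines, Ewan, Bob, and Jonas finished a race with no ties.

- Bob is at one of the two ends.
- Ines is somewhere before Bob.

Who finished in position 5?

With clues 1–2, Ewan, Ines, Jonas, and Nadia are ruled out for place 5.
So place 5 is Bob.

Bob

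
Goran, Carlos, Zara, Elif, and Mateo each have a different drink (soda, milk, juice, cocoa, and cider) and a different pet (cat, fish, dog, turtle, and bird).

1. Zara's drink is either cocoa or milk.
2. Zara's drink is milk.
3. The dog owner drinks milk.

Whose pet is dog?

Zara

With clues 1–3, Carlos, Elif, Goran, and Mateo are impossible for the one with pet dog.
That leaves Zara.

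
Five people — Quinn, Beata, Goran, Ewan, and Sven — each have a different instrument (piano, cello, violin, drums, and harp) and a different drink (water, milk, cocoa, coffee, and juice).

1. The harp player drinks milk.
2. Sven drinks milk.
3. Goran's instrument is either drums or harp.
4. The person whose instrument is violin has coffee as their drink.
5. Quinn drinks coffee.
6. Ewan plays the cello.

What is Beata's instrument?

piano

With clues 1–2, harp is impossible for Beata's instrument.
With clues 1–3, drums is impossible for Beata's instrument.
With clues 1–5, violin is impossible for Beata's instrument.
With clues 1–6, cello is impossible for Beata's instrument.
That leaves piano.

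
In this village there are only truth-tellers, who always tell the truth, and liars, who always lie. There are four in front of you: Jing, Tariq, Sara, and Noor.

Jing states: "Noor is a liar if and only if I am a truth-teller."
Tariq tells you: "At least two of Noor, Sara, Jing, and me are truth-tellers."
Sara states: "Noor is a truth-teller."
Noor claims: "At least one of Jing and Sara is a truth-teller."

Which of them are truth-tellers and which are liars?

Consider Jing. Suppose Jing is a truth-teller.
Then no assignment of the remaining roles makes every statement match its speaker's type — contradiction.
So Jing is a liar.
Consider Tariq. Suppose Tariq is a truth-teller.
Then no assignment of the remaining roles makes every statement match its speaker's type — contradiction.
So Tariq is a liar.
Consider Sara. Suppose Sara is a truth-teller.
Then no assignment of the remaining roles makes every statement match its speaker's type — contradiction.
So Sara is a liar.
With that fixed, Noor's statement is false, so Noor is a liar.

Jing: liar, Tariq: liar, Sara: liar, Noor: liar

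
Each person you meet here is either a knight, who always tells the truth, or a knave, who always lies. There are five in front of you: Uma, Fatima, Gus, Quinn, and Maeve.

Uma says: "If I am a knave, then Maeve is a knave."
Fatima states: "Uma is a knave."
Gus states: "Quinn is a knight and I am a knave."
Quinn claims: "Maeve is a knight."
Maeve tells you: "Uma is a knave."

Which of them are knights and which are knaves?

Uma: knight, Fatima: knave, Gus: knave, Quinn: knave, Maeve: knave

Consider Uma. Suppose Uma is a knave.
Then no assignment of the remaining roles makes every statement match its speaker's type — contradiction.
So Uma is a knight.
With that fixed, Fatima's statement is false, so Fatima is a knave.
With that fixed, Maeve's statement is false, so Maeve is a knave.
With that fixed, Quinn's statement is false, so Quinn is a knave.
With that fixed, Gus's statement is false, so Gus is a knave.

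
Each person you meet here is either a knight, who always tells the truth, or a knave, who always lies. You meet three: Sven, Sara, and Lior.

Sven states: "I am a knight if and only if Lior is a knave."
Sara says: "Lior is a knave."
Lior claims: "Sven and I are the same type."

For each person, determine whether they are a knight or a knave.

Consider Sven. Suppose Sven is a knave.
Then whichever role Lior has, Lior's statement has the wrong truth value — contradiction.
So Sven is a knight.
Consider Sara. Suppose Sara is a knave.
Then no assignment of the remaining roles makes every statement match its speaker's type — contradiction.
So Sara is a knight.
Consider Lior. Suppose Lior is a knight.
Then Sven's statement comes out false, contradicting Sven being a knight.
So Lior is a knave.

Sven: knight, Sara: knight, Lior: knave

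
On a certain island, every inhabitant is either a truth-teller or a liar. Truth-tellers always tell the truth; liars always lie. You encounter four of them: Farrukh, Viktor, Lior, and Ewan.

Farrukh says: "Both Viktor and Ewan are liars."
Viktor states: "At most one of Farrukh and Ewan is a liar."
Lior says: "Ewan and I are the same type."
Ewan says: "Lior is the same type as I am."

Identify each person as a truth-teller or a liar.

Farrukh: liar, Viktor: truth-teller, Lior: truth-teller, Ewan: truth-teller

Consider Farrukh. Suppose Farrukh is a truth-teller.
Then no assignment of the remaining roles makes every statement match its speaker's type — contradiction.
So Farrukh is a liar.
Consider Viktor. Suppose Viktor is a liar.
Then no assignment of the remaining roles makes every statement match its speaker's type — contradiction.
So Viktor is a truth-teller.
Consider Lior. Suppose Lior is a liar.
Then whichever role Ewan has, Ewan's statement has the wrong truth value — contradiction.
So Lior is a truth-teller.
Consider Ewan. Suppose Ewan is a liar.
Then Viktor's statement comes out false, contradicting Viktor being a truth-teller.
So Ewan is a truth-teller.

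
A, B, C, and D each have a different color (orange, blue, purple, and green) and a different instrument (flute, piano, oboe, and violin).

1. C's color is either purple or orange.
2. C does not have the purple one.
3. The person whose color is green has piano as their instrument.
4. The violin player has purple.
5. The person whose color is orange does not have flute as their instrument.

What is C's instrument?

oboe

With clues 1–3, piano is impossible for C's instrument.
With clues 1–4, violin is impossible for C's instrument.
With clues 1–5, flute is impossible for C's instrument.
That leaves oboe.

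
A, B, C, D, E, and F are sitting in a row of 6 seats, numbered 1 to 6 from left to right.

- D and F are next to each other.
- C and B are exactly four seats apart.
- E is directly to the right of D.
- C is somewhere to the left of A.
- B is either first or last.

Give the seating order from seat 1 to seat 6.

B, F, D, E, C, A

From clues 1–2: B is in {1,2,5,6}.
From clues 1–3: A is in {1,6}.
From clues 1–4: F → seat 2, D → seat 3, E → seat 4, A → seat 6.
From clues 1–5: B → seat 1, C → seat 5.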